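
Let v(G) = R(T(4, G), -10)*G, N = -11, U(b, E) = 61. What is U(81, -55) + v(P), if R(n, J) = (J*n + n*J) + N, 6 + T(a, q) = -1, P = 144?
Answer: 18637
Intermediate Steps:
T(a, q) = -7 (T(a, q) = -6 - 1 = -7)
R(n, J) = -11 + 2*J*n (R(n, J) = (J*n + n*J) - 11 = (J*n + J*n) - 11 = 2*J*n - 11 = -11 + 2*J*n)
v(G) = 129*G (v(G) = (-11 + 2*(-10)*(-7))*G = (-11 + 140)*G = 129*G)
U(81, -55) + v(P) = 61 + 129*144 = 61 + 18576 = 18637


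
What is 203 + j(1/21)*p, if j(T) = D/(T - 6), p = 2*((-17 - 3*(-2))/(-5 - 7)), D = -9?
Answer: 51443/250 ≈ 205.77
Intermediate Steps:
p = 11/6 (p = 2*((-17 + 6)/(-12)) = 2*(-11*(-1/12)) = 2*(11/12) = 11/6 ≈ 1.8333)
j(T) = -9/(-6 + T) (j(T) = -9/(T - 6) = -9/(-6 + T))
203 + j(1/21)*p = 203 - 9/(-6 + 1/21)*(11/6) = 203 - 9/(-125/21)*(11/6) = 203 - 9*(-21/125)*(11/6) = 203 + (189/125)*(11/6) = 203 + 693/250 = 51443/250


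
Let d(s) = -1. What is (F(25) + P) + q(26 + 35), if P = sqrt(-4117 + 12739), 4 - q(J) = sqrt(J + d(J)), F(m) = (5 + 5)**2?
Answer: 104 - 2*sqrt(15) + 3*sqrt(958) ≈ 189.11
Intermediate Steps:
F(m) = 100 (F(m) = 10**2 = 100)
q(J) = 4 - sqrt(-1 + J) (q(J) = 4 - sqrt(J - 1) = 4 - sqrt(-1 + J))
P = 3*sqrt(958) (P = sqrt(8622) = 3*sqrt(958) ≈ 92.855)
(F(25) + P) + q(26 + 35) = (100 + 3*sqrt(958)) + (4 - sqrt(-1 + (26 + 35))) = (100 + 3*sqrt(958)) + (4 - sqrt(-1 + 61)) = (100 + 3*sqrt(958)) + (4 - sqrt(60)) = (100 + 3*sqrt(958)) + (4 - 2*sqrt(15)) = 104 - 2*sqrt(15) + 3*sqrt(958)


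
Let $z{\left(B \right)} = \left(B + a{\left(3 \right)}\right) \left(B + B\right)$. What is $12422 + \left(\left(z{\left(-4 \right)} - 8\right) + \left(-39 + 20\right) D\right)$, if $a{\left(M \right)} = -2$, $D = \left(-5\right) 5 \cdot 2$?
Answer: $13412$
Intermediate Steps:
$D = -50$ ($D = \left(-25\right) 2 = -50$)
$z{\left(B \right)} = 2 B \left(-2 + B\right)$ ($z{\left(B \right)} = \left(B - 2\right) \left(B + B\right) = \left(-2 + B\right) 2 B = 2 B \left(-2 + B\right)$)
$12422 + \left(\left(z{\left(-4 \right)} - 8\right) + \left(-39 + 20\right) D\right) = 12422 - \left(8 + 8 \left(-2 - 4\right) - \left(-39 + 20\right) \left(-50\right)\right) = 12422 - \left(-942 - 48\right) = 12422 + \left(\left(48 - 8\right) + 950\right) = 12422 + \left(40 + 950\right) = 12422 + 990 = 13412$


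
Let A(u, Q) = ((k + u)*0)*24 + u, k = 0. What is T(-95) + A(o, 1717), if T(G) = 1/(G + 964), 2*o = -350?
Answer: -152074/869 ≈ -175.00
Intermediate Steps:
o = -175 (o = (½)*(-350) = -175)
T(G) = 1/(964 + G)
A(u, Q) = u (A(u, Q) = ((0 + u)*0)*24 + u = (u*0)*24 + u = 0*24 + u = 0 + u = u)
T(-95) + A(o, 1717) = 1/(964 - 95) - 175 = 1/869 - 175 = -152074/869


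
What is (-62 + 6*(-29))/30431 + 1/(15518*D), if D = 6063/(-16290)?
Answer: -3783321769/477186654709 ≈ -0.0079284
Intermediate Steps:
D = -2021/5430 (D = 6063*(-1/16290) = -2021/5430 ≈ -0.37219)
(-62 + 6*(-29))/30431 + 1/(15518*D) = (-62 + 6*(-29))/30431 + 1/(15518*(-2021/5430)) = (-62 - 174)*(1/30431) + (1/15518)*(-5430/2021) = -236*1/30431 - 2715/15680939 = -236/30431 - 2715/15680939 = -3783321769/477186654709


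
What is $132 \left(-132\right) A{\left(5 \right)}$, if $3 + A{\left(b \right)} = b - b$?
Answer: $52272$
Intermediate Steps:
$A{\left(b \right)} = -3$ ($A{\left(b \right)} = -3 + \left(b - b\right) = -3 + 0 = -3$)
$132 \left(-132\right) A{\left(5 \right)} = 132 \left(-132\right) \left(-3\right) = \left(-17424\right) \left(-3\right) = 52272$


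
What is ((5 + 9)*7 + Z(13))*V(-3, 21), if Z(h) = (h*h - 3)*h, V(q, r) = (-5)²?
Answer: 56400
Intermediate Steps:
V(q, r) = 25
Z(h) = h*(-3 + h²) (Z(h) = (h² - 3)*h = (-3 + h²)*h = h*(-3 + h²))
((5 + 9)*7 + Z(13))*V(-3, 21) = ((5 + 9)*7 + 13*(-3 + 13²))*25 = (14*7 + 13*(-3 + 169))*25 = (98 + 13*166)*25 = (98 + 2158)*25 = 2256*25 = 56400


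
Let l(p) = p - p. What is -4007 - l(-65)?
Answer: -4007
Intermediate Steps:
l(p) = 0
-4007 - l(-65) = -4007 - 1*0 = -4007 + 0 = -4007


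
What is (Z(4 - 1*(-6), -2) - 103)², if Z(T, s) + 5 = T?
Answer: 9604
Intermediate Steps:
Z(T, s) = -5 + T
(Z(4 - 1*(-6), -2) - 103)² = ((-5 + (4 - 1*(-6))) - 103)² = ((-5 + (4 + 6)) - 103)² = ((-5 + 10) - 103)² = (5 - 103)² = (-98)² = 9604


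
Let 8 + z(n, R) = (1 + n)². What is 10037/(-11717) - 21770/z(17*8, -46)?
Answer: -443383247/219822637 ≈ -2.0170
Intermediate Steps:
z(n, R) = -8 + (1 + n)²
10037/(-11717) - 21770/z(17*8, -46) = 10037/(-11717) - 21770/(-8 + (1 + 17*8)²) = 10037*(-1/11717) - 21770/(-8 + (1 + 136)²) = -10037/11717 - 21770/(-8 + 137²) = -10037/11717 - 21770/(-8 + 18769) = -10037/11717 - 21770/18761 = -443383247/219822637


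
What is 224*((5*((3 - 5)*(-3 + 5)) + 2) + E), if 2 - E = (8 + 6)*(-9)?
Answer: 24640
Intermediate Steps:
E = 128 (E = 2 - (8 + 6)*(-9) = 2 - 14*(-9) = 2 - 1*(-126) = 2 + 126 = 128)
224*((5*((3 - 5)*(-3 + 5)) + 2) + E) = 224*((5*((3 - 5)*(-3 + 5)) + 2) + 128) = 224*((5*(-2*2) + 2) + 128) = 224*((5*(-4) + 2) + 128) = 224*((-20 + 2) + 128) = 224*(-18 + 128) = 224*110 = 24640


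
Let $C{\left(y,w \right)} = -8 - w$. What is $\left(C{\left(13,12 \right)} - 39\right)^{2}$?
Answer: $3481$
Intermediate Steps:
$\left(C{\left(13,12 \right)} - 39\right)^{2} = \left(\left(-8 - 12\right) - 39\right)^{2} = \left(-20 - 39\right)^{2} = \left(-59\right)^{2} = 3481$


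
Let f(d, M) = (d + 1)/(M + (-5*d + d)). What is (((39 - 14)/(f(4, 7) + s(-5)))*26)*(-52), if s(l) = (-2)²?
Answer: -304200/31 ≈ -9812.9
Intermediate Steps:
s(l) = 4
f(d, M) = (1 + d)/(M - 4*d)
(((39 - 14)/(f(4, 7) + s(-5)))*26)*(-52) = (((39 - 14)/((1 + 4)/(7 - 4*4) + 4))*26)*(-52) = ((25/(5/(7 - 16) + 4))*26)*(-52) = ((25/(5/(-9) + 4))*26)*(-52) = ((25/(-⅑*5 + 4))*26)*(-52) = ((25/(-5/9 + 4))*26)*(-52) = ((25/(31/9))*26)*(-52) = ((25*(9/31))*26)*(-52) = ((225/31)*26)*(-52) = (5850/31)*(-52) = -304200/31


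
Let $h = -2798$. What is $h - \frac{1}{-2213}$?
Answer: $- \frac{6191973}{2213} \approx -2798.0$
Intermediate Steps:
$h - \frac{1}{-2213} = -2798 - \frac{1}{-2213} = -2798 - - \frac{1}{2213} = -2798 + \frac{1}{2213} = - \frac{6191973}{2213}$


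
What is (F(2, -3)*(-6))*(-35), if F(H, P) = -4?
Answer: -840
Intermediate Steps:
(F(2, -3)*(-6))*(-35) = -4*(-6)*(-35) = 24*(-35) = -840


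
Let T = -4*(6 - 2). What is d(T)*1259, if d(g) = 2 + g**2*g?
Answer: -5154346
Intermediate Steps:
T = -16 (T = -4*4 = -16)
d(g) = 2 + g**3
d(T)*1259 = (2 + (-16)**3)*1259 = (2 - 4096)*1259 = -4094*1259 = -5154346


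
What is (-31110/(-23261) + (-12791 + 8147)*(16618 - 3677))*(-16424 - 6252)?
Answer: 31699679275143384/23261 ≈ 1.3628e+12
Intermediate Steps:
(-31110/(-23261) + (-12791 + 8147)*(16618 - 3677))*(-16424 - 6252) = (-31110*(-1/23261) - 4644*12941)*(-22676) = (31110/23261 - 60098004)*(-22676) = -1397939639934/23261*(-22676) = 31699679275143384/23261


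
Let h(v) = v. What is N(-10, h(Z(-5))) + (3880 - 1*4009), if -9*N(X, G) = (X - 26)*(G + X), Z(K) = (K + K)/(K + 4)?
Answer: -129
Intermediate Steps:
Z(K) = 2*K/(4 + K) (Z(K) = (2*K)/(4 + K) = 2*K/(4 + K))
N(X, G) = -(-26 + X)*(G + X)/9 (N(X, G) = -(X - 26)*(G + X)/9 = -(-26 + X)*(G + X)/9)
N(-10, h(Z(-5))) + (3880 - 1*4009) = (-⅑*(-10)² + 26*(2*(-5)/(4 - 5))/9 + (26/9)*(-10) - ⅑*2*(-5)/(4 - 5)*(-10)) + (3880 - 1*4009) = (-⅑*100 + 26*(2*(-5)/(-1))/9 - 260/9 - ⅑*2*(-5)/(-1)*(-10)) + (3880 - 4009) = (-100/9 + 26*(2*(-5)*(-1))/9 - 260/9 - ⅑*2*(-5)*(-1)*(-10)) - 129 = (-100/9 + (26/9)*10 - 260/9 - ⅑*10*(-10)) - 129 = (-100/9 + 260/9 - 260/9 + 100/9) - 129 = 0 - 129 = -129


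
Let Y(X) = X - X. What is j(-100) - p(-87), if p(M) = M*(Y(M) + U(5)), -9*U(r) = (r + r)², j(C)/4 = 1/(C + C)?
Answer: -145003/150 ≈ -966.69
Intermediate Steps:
j(C) = 2/C (j(C) = 4/(C + C) = 4/((2*C)) = 4*(1/(2*C)) = 2/C)
Y(X) = 0
U(r) = -4*r²/9 (U(r) = -(r + r)²/9 = -4*r²/9)
p(M) = -100*M/9 (p(M) = M*(0 - 4/9*5²) = M*(0 - 4/9*25) = M*(0 - 100/9) = M*(-100/9) = -100*M/9)
j(-100) - p(-87) = 2/(-100) - (-100)*(-87)/9 = 2*(-1/100) - 1*2900/3 = -1/50 - 2900/3 = -145003/150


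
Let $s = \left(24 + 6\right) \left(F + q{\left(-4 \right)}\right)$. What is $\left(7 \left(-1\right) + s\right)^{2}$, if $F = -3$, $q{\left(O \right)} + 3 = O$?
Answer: $94249$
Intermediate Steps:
$q{\left(O \right)} = -3 + O$
$s = -300$ ($s = \left(24 + 6\right) \left(-3 - 7\right) = 30 \left(-3 - 7\right) = 30 \left(-10\right) = -300$)
$\left(7 \left(-1\right) + s\right)^{2} = \left(7 \left(-1\right) - 300\right)^{2} = \left(-7 - 300\right)^{2} = \left(-307\right)^{2} = 94249$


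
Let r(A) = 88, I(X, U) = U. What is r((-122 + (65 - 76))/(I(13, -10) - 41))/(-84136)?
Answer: -11/10517 ≈ -0.0010459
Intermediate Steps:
r((-122 + (65 - 76))/(I(13, -10) - 41))/(-84136) = 88/(-84136) = 88*(-1/84136) = -11/10517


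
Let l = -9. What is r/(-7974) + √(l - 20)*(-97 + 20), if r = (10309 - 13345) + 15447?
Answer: -1379/886 - 77*I*√29 ≈ -1.5564 - 414.66*I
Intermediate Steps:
r = 12411 (r = -3036 + 15447 = 12411)
r/(-7974) + √(l - 20)*(-97 + 20) = 12411/(-7974) + √(-9 - 20)*(-97 + 20) = 12411*(-1/7974) + √(-29)*(-77) = -1379/886 + (I*√29)*(-77) = -1379/886 - 77*I*√29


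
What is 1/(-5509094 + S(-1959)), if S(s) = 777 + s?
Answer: -1/5510276 ≈ -1.8148e-7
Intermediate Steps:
1/(-5509094 + S(-1959)) = 1/(-5509094 + (777 - 1959)) = 1/(-5509094 - 1182) = 1/(-5510276) = -1/5510276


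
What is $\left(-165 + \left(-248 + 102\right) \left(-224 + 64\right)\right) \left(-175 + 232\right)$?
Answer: $1322115$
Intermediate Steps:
$\left(-165 + \left(-248 + 102\right) \left(-224 + 64\right)\right) \left(-175 + 232\right) = \left(-165 - -23360\right) 57 = \left(-165 + 23360\right) 57 = 23195 \cdot 57 = 1322115$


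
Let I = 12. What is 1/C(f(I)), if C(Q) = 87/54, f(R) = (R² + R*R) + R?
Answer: 18/29 ≈ 0.62069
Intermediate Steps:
f(R) = R + 2*R² (f(R) = (R² + R²) + R = 2*R² + R = R + 2*R²)
C(Q) = 29/18 (C(Q) = 87*(1/54) = 29/18)
1/C(f(I)) = 1/(29/18) = 18/29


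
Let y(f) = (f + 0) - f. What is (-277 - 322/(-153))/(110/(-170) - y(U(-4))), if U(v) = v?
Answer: 42059/99 ≈ 424.84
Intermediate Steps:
y(f) = 0 (y(f) = f - f = 0)
(-277 - 322/(-153))/(110/(-170) - y(U(-4))) = (-277 - 322/(-153))/(110/(-170) - 1*0) = (-277 - 322*(-1)/153)/(110*(-1/170) + 0) = (-277 - 1*(-322/153))/(-11/17 + 0) = (-277 + 322/153)/(-11/17) = -42059/153*(-17/11) = 42059/99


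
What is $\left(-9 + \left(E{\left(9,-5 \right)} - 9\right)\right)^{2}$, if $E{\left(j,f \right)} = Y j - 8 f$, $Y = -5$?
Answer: $529$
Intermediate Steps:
$E{\left(j,f \right)} = - 8 f - 5 j$ ($E{\left(j,f \right)} = - 5 j - 8 f = - 8 f - 5 j$)
$\left(-9 + \left(E{\left(9,-5 \right)} - 9\right)\right)^{2} = \left(-9 - 14\right)^{2} = \left(-23\right)^{2} = 529$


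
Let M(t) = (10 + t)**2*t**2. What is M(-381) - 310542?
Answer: 19979794659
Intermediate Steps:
M(t) = t**2*(10 + t)**2
M(-381) - 310542 = (-381)**2*(10 - 381)**2 - 310542 = 145161*(-371)**2 - 310542 = 145161*137641 - 310542 = 19980105201 - 310542 = 19979794659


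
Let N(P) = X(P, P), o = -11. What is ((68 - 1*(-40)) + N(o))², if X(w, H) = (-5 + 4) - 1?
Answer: 11236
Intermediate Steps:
X(w, H) = -2 (X(w, H) = -1 - 1 = -2)
N(P) = -2
((68 - 1*(-40)) + N(o))² = ((68 - 1*(-40)) - 2)² = ((68 + 40) - 2)² = (108 - 2)² = 106² = 11236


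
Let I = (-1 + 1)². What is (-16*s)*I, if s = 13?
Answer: 0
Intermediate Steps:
I = 0 (I = 0² = 0)
(-16*s)*I = -16*13*0 = -208*0 = 0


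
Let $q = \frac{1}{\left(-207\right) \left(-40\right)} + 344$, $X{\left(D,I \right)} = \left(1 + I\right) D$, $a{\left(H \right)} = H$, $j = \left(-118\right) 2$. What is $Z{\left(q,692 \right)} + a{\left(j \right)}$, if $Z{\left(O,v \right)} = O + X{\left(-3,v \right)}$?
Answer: $- \frac{16319879}{8280} \approx -1971.0$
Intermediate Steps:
$j = -236$
$X{\left(D,I \right)} = D \left(1 + I\right)$
$q = \frac{2848321}{8280}$ ($q = \left(- \frac{1}{207}\right) \left(- \frac{1}{40}\right) + 344 = \frac{1}{8280} + 344 = \frac{2848321}{8280} \approx 344.0$)
$Z{\left(O,v \right)} = -3 + O - 3 v$ ($Z{\left(O,v \right)} = O - 3 \left(1 + v\right) = O - \left(3 + 3 v\right) = -3 + O - 3 v$)
$Z{\left(q,692 \right)} + a{\left(j \right)} = \left(-3 + \frac{2848321}{8280} - 2076\right) - 236 = - \frac{14365799}{8280} - 236 = - \frac{16319879}{8280}$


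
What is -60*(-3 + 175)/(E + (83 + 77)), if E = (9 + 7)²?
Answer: -645/26 ≈ -24.808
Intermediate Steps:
E = 256 (E = 16² = 256)
-60*(-3 + 175)/(E + (83 + 77)) = -60*(-3 + 175)/(256 + (83 + 77)) = -10320/(256 + 160) = -10320/416 = -60*43/104 = -645/26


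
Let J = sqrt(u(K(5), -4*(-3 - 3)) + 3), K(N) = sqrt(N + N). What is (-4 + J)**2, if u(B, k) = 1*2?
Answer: (4 - sqrt(5))**2 ≈ 3.1115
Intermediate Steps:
K(N) = sqrt(2)*sqrt(N) (K(N) = sqrt(2*N) = sqrt(2)*sqrt(N))
u(B, k) = 2
J = sqrt(5) (J = sqrt(2 + 3) = sqrt(5) ≈ 2.2361)
(-4 + J)**2 = (-4 + sqrt(5))**2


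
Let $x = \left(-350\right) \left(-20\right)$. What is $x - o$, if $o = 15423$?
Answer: $-8423$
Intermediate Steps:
$x = 7000$
$x - o = 7000 - 15423 = -8423$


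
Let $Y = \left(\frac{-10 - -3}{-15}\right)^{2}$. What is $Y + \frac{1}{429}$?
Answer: $\frac{7082}{32175} \approx 0.22011$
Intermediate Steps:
$Y = \frac{49}{225}$ ($Y = \left(\left(-10 + 3\right) \left(- \frac{1}{15}\right)\right)^{2} = \left(\left(-7\right) \left(- \frac{1}{15}\right)\right)^{2} = \left(\frac{7}{15}\right)^{2} = \frac{49}{225} \approx 0.21778$)
$Y + \frac{1}{429} = \frac{49}{225} + \frac{1}{429} = \frac{7082}{32175}$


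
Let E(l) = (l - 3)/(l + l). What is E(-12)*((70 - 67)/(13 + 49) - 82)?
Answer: -25405/496 ≈ -51.220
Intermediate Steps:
E(l) = (-3 + l)/(2*l) (E(l) = (-3 + l)/((2*l)) = (-3 + l)*(1/(2*l)) = (-3 + l)/(2*l))
E(-12)*((70 - 67)/(13 + 49) - 82) = ((1/2)*(-3 - 12)/(-12))*((70 - 67)/(13 + 49) - 82) = ((1/2)*(-1/12)*(-15))*(3/62 - 82) = 5*(3*(1/62) - 82)/8 = 5*(3/62 - 82)/8 = (5/8)*(-5081/62) = -25405/496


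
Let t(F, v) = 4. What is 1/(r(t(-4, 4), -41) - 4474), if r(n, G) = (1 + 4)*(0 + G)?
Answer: -1/4679 ≈ -0.00021372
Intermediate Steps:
r(n, G) = 5*G
1/(r(t(-4, 4), -41) - 4474) = 1/(5*(-41) - 4474) = 1/(-205 - 4474) = 1/(-4679) = -1/4679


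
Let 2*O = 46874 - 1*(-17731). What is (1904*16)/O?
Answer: 60928/64605 ≈ 0.94308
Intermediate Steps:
O = 64605/2 (O = (46874 - 1*(-17731))/2 = (46874 + 17731)/2 = (1/2)*64605 = 64605/2 ≈ 32303.)
(1904*16)/O = (1904*16)/(64605/2) = 30464*(2/64605) = 60928/64605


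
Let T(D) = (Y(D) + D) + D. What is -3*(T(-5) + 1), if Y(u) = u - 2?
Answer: 48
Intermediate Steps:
Y(u) = -2 + u
T(D) = -2 + 3*D (T(D) = ((-2 + D) + D) + D = (-2 + 2*D) + D = -2 + 3*D)
-3*(T(-5) + 1) = -3*((-2 + 3*(-5)) + 1) = -3*((-2 - 15) + 1) = -3*(-17 + 1) = -3*(-16) = 48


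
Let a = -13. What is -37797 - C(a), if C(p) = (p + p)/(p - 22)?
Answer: -1322921/35 ≈ -37798.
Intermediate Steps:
C(p) = 2*p/(-22 + p) (C(p) = (2*p)/(-22 + p) = 2*p/(-22 + p))
-37797 - C(a) = -37797 - 2*(-13)/(-22 - 13) = -37797 - 2*(-13)/(-35) = -37797 - 2*(-13)*(-1)/35 = -37797 - 1*26/35 = -37797 - 26/35 = -1322921/35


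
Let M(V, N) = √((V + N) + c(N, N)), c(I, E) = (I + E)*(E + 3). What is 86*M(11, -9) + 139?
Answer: 139 + 86*√110 ≈ 1041.0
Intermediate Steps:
c(I, E) = (3 + E)*(E + I) (c(I, E) = (E + I)*(3 + E) = (3 + E)*(E + I))
M(V, N) = √(V + 2*N² + 7*N) (M(V, N) = √((V + N) + (N² + 3*N + 3*N + N*N)) = √((N + V) + (N² + 3*N + 3*N + N²)) = √((N + V) + (2*N² + 6*N)) = √(V + 2*N² + 7*N))
86*M(11, -9) + 139 = 86*√(11 + 2*(-9)² + 7*(-9)) + 139 = 86*√(11 + 2*81 - 63) + 139 = 86*√(11 + 162 - 63) + 139 = 86*√110 + 139 = 139 + 86*√110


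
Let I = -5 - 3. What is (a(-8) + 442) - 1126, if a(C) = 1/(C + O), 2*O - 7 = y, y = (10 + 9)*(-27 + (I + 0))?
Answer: -230509/337 ≈ -684.00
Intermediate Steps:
I = -8
y = -665 (y = (10 + 9)*(-27 + (-8 + 0)) = 19*(-27 - 8) = 19*(-35) = -665)
O = -329 (O = 7/2 + (½)*(-665) = 7/2 - 665/2 = -329)
a(C) = 1/(-329 + C) (a(C) = 1/(C - 329) = 1/(-329 + C))
(a(-8) + 442) - 1126 = (1/(-329 - 8) + 442) - 1126 = (1/(-337) + 442) - 1126 = (-1/337 + 442) - 1126 = 148953/337 - 1126 = -230509/337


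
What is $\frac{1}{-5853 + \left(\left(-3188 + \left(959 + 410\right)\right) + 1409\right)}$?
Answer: $- \frac{1}{6263} \approx -0.00015967$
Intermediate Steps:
$\frac{1}{-5853 + \left(\left(-3188 + \left(959 + 410\right)\right) + 1409\right)} = \frac{1}{-5853 + \left(\left(-3188 + 1369\right) + 1409\right)} = \frac{1}{-5853 + \left(-1819 + 1409\right)} = \frac{1}{-5853 - 410} = \frac{1}{-6263} = - \frac{1}{6263}$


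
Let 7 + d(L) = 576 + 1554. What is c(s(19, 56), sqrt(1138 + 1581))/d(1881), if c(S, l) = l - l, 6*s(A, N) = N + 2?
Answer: 0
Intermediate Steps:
s(A, N) = 1/3 + N/6 (s(A, N) = (N + 2)/6 = (2 + N)/6 = 1/3 + N/6)
d(L) = 2123 (d(L) = -7 + (576 + 1554) = -7 + 2130 = 2123)
c(S, l) = 0
c(s(19, 56), sqrt(1138 + 1581))/d(1881) = 0/2123 = 0*(1/2123) = 0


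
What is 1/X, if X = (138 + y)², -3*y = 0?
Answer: 1/19044 ≈ 5.2510e-5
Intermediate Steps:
y = 0 (y = -⅓*0 = 0)
X = 19044 (X = (138 + 0)² = 138² = 19044)
1/X = 1/19044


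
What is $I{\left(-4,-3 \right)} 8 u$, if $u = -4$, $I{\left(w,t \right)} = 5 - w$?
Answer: $-288$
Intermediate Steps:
$I{\left(-4,-3 \right)} 8 u = \left(5 - -4\right) 8 \left(-4\right) = \left(5 + 4\right) 8 \left(-4\right) = 9 \cdot 8 \left(-4\right) = 72 \left(-4\right) = -288$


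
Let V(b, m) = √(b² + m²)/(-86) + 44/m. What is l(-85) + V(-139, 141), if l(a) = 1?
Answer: 185/141 - √39202/86 ≈ -0.99021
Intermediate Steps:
V(b, m) = 44/m - √(b² + m²)/86 (V(b, m) = √(b² + m²)*(-1/86) + 44/m = -√(b² + m²)/86 + 44/m = 44/m - √(b² + m²)/86)
l(-85) + V(-139, 141) = 1 + (44/141 - √((-139)² + 141²)/86) = 1 + (44*(1/141) - √(19321 + 19881)/86) = 1 + (44/141 - √39202/86) = 185/141 - √39202/86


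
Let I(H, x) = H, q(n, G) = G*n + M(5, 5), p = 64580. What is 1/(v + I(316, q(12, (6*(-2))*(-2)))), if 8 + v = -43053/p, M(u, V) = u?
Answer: 64580/19847587 ≈ 0.0032538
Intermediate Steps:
q(n, G) = 5 + G*n (q(n, G) = G*n + 5 = 5 + G*n)
v = -559693/64580 (v = -8 - 43053/64580 = -559693/64580 ≈ -8.6667)
1/(v + I(316, q(12, (6*(-2))*(-2)))) = 1/(-559693/64580 + 316) = 1/(19847587/64580) = 64580/19847587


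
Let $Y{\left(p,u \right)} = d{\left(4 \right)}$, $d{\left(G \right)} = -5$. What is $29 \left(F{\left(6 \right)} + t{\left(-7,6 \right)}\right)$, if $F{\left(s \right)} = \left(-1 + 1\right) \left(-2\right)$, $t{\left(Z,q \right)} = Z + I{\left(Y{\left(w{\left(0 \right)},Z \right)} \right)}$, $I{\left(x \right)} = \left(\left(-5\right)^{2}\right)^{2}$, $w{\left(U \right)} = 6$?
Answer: $17922$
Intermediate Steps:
$Y{\left(p,u \right)} = -5$
$I{\left(x \right)} = 625$ ($I{\left(x \right)} = 25^{2} = 625$)
$t{\left(Z,q \right)} = 625 + Z$ ($t{\left(Z,q \right)} = Z + 625 = 625 + Z$)
$F{\left(s \right)} = 0$ ($F{\left(s \right)} = 0 \left(-2\right) = 0$)
$29 \left(F{\left(6 \right)} + t{\left(-7,6 \right)}\right) = 29 \left(0 + \left(625 - 7\right)\right) = 29 \left(0 + 618\right) = 29 \cdot 618 = 17922$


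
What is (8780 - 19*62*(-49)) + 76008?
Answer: 142510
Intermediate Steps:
(8780 - 19*62*(-49)) + 76008 = (8780 - 1178*(-49)) + 76008 = (8780 + 57722) + 76008 = 66502 + 76008 = 142510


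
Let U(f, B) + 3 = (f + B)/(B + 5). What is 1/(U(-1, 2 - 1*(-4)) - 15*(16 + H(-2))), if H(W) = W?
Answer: -11/2338 ≈ -0.0047049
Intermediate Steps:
U(f, B) = -3 + (B + f)/(5 + B) (U(f, B) = -3 + (f + B)/(B + 5) = -3 + (B + f)/(5 + B))
1/(U(-1, 2 - 1*(-4)) - 15*(16 + H(-2))) = 1/((-15 - 1 - 2*(2 - 1*(-4)))/(5 + (2 - 1*(-4))) - 15*(16 - 2)) = 1/((-15 - 1 - 2*(2 + 4))/(5 + (2 + 4)) - 15*14) = 1/((-15 - 1 - 2*6)/(5 + 6) - 210) = 1/((-15 - 1 - 12)/11 - 210) = 1/((1/11)*(-28) - 210) = 1/(-28/11 - 210) = 1/(-2338/11) = -11/2338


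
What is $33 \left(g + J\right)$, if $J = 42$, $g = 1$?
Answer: $1419$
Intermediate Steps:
$33 \left(g + J\right) = 33 \left(1 + 42\right) = 33 \cdot 43 = 1419$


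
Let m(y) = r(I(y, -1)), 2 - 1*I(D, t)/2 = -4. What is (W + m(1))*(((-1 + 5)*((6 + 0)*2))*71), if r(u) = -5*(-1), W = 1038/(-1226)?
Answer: 8676768/613 ≈ 14155.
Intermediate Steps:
I(D, t) = 12 (I(D, t) = 4 - 2*(-4) = 4 + 8 = 12)
W = -519/613 (W = 1038*(-1/1226) = -519/613 ≈ -0.84666)
r(u) = 5
m(y) = 5
(W + m(1))*(((-1 + 5)*((6 + 0)*2))*71) = (-519/613 + 5)*(((-1 + 5)*((6 + 0)*2))*71) = 2546*((4*(6*2))*71)/613 = 2546*((4*12)*71)/613 = 2546*(48*71)/613 = (2546/613)*3408 = 8676768/613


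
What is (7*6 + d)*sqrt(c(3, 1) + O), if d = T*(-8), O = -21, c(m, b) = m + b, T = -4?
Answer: 74*I*sqrt(17) ≈ 305.11*I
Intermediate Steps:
c(m, b) = b + m
d = 32 (d = -4*(-8) = 32)
(7*6 + d)*sqrt(c(3, 1) + O) = (7*6 + 32)*sqrt((1 + 3) - 21) = (42 + 32)*sqrt(4 - 21) = 74*sqrt(-17) = 74*(I*sqrt(17)) = 74*I*sqrt(17)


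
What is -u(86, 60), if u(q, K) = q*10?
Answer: -860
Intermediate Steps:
u(q, K) = 10*q
-u(86, 60) = -10*86 = -1*860 = -860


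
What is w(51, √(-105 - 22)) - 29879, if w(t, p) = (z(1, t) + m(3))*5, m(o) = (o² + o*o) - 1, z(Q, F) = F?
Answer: -29539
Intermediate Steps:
m(o) = -1 + 2*o² (m(o) = (o² + o²) - 1 = 2*o² - 1 = -1 + 2*o²)
w(t, p) = 85 + 5*t (w(t, p) = (t + (-1 + 2*3²))*5 = (t + (-1 + 2*9))*5 = (t + (-1 + 18))*5 = (t + 17)*5 = (17 + t)*5 = 85 + 5*t)
w(51, √(-105 - 22)) - 29879 = (85 + 5*51) - 29879 = (85 + 255) - 29879 = 340 - 29879 = -29539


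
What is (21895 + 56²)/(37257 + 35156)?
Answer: 25031/72413 ≈ 0.34567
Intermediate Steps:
(21895 + 56²)/(37257 + 35156) = (21895 + 3136)/72413 = 25031*(1/72413) = 25031/72413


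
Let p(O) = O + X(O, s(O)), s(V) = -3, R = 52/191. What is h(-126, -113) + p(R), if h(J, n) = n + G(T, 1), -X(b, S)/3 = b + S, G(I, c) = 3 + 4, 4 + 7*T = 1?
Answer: -18631/191 ≈ -97.545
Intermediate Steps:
T = -3/7 (T = -4/7 + (⅐)*1 = -4/7 + ⅐ = -3/7 ≈ -0.42857)
R = 52/191 (R = 52*(1/191) = 52/191 ≈ 0.27225)
G(I, c) = 7
X(b, S) = -3*S - 3*b (X(b, S) = -3*(b + S) = -3*(S + b) = -3*S - 3*b)
h(J, n) = 7 + n (h(J, n) = n + 7 = 7 + n)
p(O) = 9 - 2*O (p(O) = O + (-3*(-3) - 3*O) = O + (9 - 3*O) = 9 - 2*O)
h(-126, -113) + p(R) = (7 - 113) + (9 - 2*52/191) = -106 + (9 - 104/191) = -106 + 1615/191 = -18631/191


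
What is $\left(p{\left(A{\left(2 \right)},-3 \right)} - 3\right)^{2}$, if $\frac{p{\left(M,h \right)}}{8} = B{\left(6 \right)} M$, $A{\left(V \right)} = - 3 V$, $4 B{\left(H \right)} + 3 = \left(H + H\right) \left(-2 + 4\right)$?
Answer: $65025$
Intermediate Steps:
$B{\left(H \right)} = - \frac{3}{4} + H$ ($B{\left(H \right)} = - \frac{3}{4} + \frac{\left(H + H\right) \left(-2 + 4\right)}{4} = - \frac{3}{4} + \frac{2 H 2}{4} = - \frac{3}{4} + \frac{4 H}{4} = - \frac{3}{4} + H$)
$p{\left(M,h \right)} = 42 M$ ($p{\left(M,h \right)} = 8 \left(- \frac{3}{4} + 6\right) M = 8 \frac{21 M}{4} = 42 M$)
$\left(p{\left(A{\left(2 \right)},-3 \right)} - 3\right)^{2} = \left(42 \left(\left(-3\right) 2\right) - 3\right)^{2} = \left(42 \left(-6\right) - 3\right)^{2} = \left(-252 - 3\right)^{2} = \left(-255\right)^{2} = 65025$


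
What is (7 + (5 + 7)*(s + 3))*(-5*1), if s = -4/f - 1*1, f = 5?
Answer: -107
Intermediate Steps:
s = -9/5 (s = -4/5 - 1*1 = -4*⅕ - 1 = -⅘ - 1 = -9/5 ≈ -1.8000)
(7 + (5 + 7)*(s + 3))*(-5*1) = (7 + (5 + 7)*(-9/5 + 3))*(-5*1) = (7 + 12*(6/5))*(-5) = (7 + 72/5)*(-5) = (107/5)*(-5) = -107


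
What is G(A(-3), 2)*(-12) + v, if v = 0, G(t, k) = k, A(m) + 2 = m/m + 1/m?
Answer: -24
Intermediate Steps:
A(m) = -1 + 1/m (A(m) = -2 + (m/m + 1/m) = -2 + (1 + 1/m) = -1 + 1/m)
G(A(-3), 2)*(-12) + v = 2*(-12) + 0 = -24 + 0 = -24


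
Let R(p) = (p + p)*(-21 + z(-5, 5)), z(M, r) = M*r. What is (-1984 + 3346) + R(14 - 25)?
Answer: 2374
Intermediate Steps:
R(p) = -92*p (R(p) = (p + p)*(-21 - 5*5) = (2*p)*(-21 - 25) = (2*p)*(-46) = -92*p)
(-1984 + 3346) + R(14 - 25) = (-1984 + 3346) - 92*(14 - 25) = 1362 - 92*(-11) = 1362 + 1012 = 2374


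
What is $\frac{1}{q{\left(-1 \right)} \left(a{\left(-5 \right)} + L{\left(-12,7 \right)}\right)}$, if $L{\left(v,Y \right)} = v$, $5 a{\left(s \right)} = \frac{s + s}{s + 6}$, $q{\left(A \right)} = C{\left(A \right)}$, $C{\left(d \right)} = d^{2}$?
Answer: $- \frac{1}{14} \approx -0.071429$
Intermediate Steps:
$q{\left(A \right)} = A^{2}$
$a{\left(s \right)} = \frac{2 s}{5 \left(6 + s\right)}$ ($a{\left(s \right)} = \frac{\left(s + s\right) \frac{1}{s + 6}}{5} = \frac{2 s \frac{1}{6 + s}}{5} = \frac{2 s}{5 \left(6 + s\right)}$)
$\frac{1}{q{\left(-1 \right)} \left(a{\left(-5 \right)} + L{\left(-12,7 \right)}\right)} = \frac{1}{\left(-1\right)^{2} \left(\frac{2}{5} \left(-5\right) \frac{1}{6 - 5} - 12\right)} = \frac{1}{1 \left(\frac{2}{5} \left(-5\right) 1^{-1} - 12\right)} = \frac{1}{1 \left(\frac{2}{5} \left(-5\right) 1 - 12\right)} = \frac{1}{1 \left(-2 - 12\right)} = \frac{1}{1 \left(-14\right)} = \frac{1}{-14} = - \frac{1}{14}$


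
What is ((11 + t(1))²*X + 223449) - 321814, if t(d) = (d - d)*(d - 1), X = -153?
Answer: -116878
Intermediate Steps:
t(d) = 0 (t(d) = 0*(-1 + d) = 0)
((11 + t(1))²*X + 223449) - 321814 = ((11 + 0)²*(-153) + 223449) - 321814 = (11²*(-153) + 223449) - 321814 = (121*(-153) + 223449) - 321814 = (-18513 + 223449) - 321814 = 204936 - 321814 = -116878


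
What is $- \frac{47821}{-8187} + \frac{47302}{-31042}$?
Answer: $\frac{548599004}{127070427} \approx 4.3173$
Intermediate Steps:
$- \frac{47821}{-8187} + \frac{47302}{-31042} = \left(-47821\right) \left(- \frac{1}{8187}\right) + 47302 \left(- \frac{1}{31042}\right) = \frac{47821}{8187} - \frac{23651}{15521} = \frac{548599004}{127070427}$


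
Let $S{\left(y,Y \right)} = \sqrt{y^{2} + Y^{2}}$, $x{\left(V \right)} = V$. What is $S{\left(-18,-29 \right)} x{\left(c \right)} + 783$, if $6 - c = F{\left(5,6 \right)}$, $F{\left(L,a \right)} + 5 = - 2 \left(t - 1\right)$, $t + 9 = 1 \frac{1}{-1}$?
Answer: $783 - 11 \sqrt{1165} \approx 407.55$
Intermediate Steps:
$t = -10$ ($t = -9 + 1 \frac{1}{-1} = -9 + 1 \left(-1\right) = -9 - 1 = -10$)
$F{\left(L,a \right)} = 17$ ($F{\left(L,a \right)} = -5 - 2 \left(-10 - 1\right) = -5 - -22 = -5 + 22 = 17$)
$c = -11$ ($c = 6 - 17 = -11$)
$S{\left(y,Y \right)} = \sqrt{Y^{2} + y^{2}}$
$S{\left(-18,-29 \right)} x{\left(c \right)} + 783 = \sqrt{\left(-29\right)^{2} + \left(-18\right)^{2}} \left(-11\right) + 783 = \sqrt{841 + 324} \left(-11\right) + 783 = \sqrt{1165} \left(-11\right) + 783 = - 11 \sqrt{1165} + 783 = 783 - 11 \sqrt{1165}$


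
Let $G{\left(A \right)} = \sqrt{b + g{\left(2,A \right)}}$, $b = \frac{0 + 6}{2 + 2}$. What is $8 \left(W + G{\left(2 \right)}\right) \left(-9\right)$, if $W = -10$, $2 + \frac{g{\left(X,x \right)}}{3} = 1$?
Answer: $720 - 36 i \sqrt{6} \approx 720.0 - 88.182 i$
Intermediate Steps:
$g{\left(X,x \right)} = -3$ ($g{\left(X,x \right)} = -6 + 3 \cdot 1 = -6 + 3 = -3$)
$b = \frac{3}{2}$ ($b = \frac{6}{4} = 6 \cdot \frac{1}{4} = \frac{3}{2} \approx 1.5$)
$G{\left(A \right)} = \frac{i \sqrt{6}}{2}$ ($G{\left(A \right)} = \sqrt{\frac{3}{2} - 3} = \sqrt{- \frac{3}{2}} = \frac{i \sqrt{6}}{2}$)
$8 \left(W + G{\left(2 \right)}\right) \left(-9\right) = 8 \left(-10 + \frac{i \sqrt{6}}{2}\right) \left(-9\right) = \left(-80 + 4 i \sqrt{6}\right) \left(-9\right) = 720 - 36 i \sqrt{6}$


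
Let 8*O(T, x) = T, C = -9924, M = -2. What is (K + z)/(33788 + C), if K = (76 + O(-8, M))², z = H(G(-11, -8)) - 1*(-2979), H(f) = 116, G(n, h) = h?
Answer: 1090/2983 ≈ 0.36540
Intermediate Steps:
O(T, x) = T/8
z = 3095 (z = 116 - 1*(-2979) = 116 + 2979 = 3095)
K = 5625 (K = (76 + (⅛)*(-8))² = (76 - 1)² = 75² = 5625)
(K + z)/(33788 + C) = (5625 + 3095)/(33788 - 9924) = 8720/23864 = 8720*(1/23864) = 1090/2983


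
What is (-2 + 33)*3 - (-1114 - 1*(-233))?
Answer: 974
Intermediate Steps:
(-2 + 33)*3 - (-1114 - 1*(-233)) = 31*3 - (-1114 + 233) = 93 - 1*(-881) = 93 + 881 = 974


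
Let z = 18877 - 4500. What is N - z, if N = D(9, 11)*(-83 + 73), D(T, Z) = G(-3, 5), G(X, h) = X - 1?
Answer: -14337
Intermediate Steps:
G(X, h) = -1 + X
D(T, Z) = -4 (D(T, Z) = -1 - 3 = -4)
N = 40 (N = -4*(-83 + 73) = -4*(-10) = 40)
z = 14377
N - z = 40 - 1*14377 = 40 - 14377 = -14337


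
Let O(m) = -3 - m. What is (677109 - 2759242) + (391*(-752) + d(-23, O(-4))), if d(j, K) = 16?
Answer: -2376149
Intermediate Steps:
(677109 - 2759242) + (391*(-752) + d(-23, O(-4))) = (677109 - 2759242) + (391*(-752) + 16) = -2082133 + (-294032 + 16) = -2082133 - 294016 = -2376149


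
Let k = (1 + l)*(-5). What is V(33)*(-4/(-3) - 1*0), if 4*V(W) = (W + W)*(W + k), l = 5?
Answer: 66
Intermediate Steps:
k = -30 (k = (1 + 5)*(-5) = 6*(-5) = -30)
V(W) = W*(-30 + W)/2 (V(W) = ((W + W)*(W - 30))/4 = ((2*W)*(-30 + W))/4 = (2*W*(-30 + W))/4 = W*(-30 + W)/2)
V(33)*(-4/(-3) - 1*0) = ((½)*33*(-30 + 33))*(-4/(-3) - 1*0) = ((½)*33*3)*(-4*(-⅓) + 0) = 99*(4/3 + 0)/2 = (99/2)*(4/3) = 66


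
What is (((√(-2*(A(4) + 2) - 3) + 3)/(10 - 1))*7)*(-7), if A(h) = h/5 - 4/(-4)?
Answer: -49/3 - 49*I*√265/45 ≈ -16.333 - 17.726*I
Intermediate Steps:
A(h) = 1 + h/5 (A(h) = h*(⅕) - 4*(-¼) = h/5 + 1 = 1 + h/5)
(((√(-2*(A(4) + 2) - 3) + 3)/(10 - 1))*7)*(-7) = (((√(-2*((1 + (⅕)*4) + 2) - 3) + 3)/(10 - 1))*7)*(-7) = (((√(-2*((1 + ⅘) + 2) - 3) + 3)/9)*7)*(-7) = (((√(-2*(9/5 + 2) - 3) + 3)*(⅑))*7)*(-7) = (((√(-2*19/5 - 3) + 3)*(⅑))*7)*(-7) = (((√(-38/5 - 3) + 3)*(⅑))*7)*(-7) = (((√(-53/5) + 3)*(⅑))*7)*(-7) = (((I*√265/5 + 3)*(⅑))*7)*(-7) = (((3 + I*√265/5)*(⅑))*7)*(-7) = ((⅓ + I*√265/45)*7)*(-7) = (7/3 + 7*I*√265/45)*(-7) = -49/3 - 49*I*√265/45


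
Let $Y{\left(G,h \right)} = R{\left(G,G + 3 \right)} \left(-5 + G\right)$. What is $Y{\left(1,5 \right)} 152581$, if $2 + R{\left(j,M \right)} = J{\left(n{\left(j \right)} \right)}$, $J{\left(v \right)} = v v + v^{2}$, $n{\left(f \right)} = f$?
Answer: $0$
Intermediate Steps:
$J{\left(v \right)} = 2 v^{2}$ ($J{\left(v \right)} = v^{2} + v^{2} = 2 v^{2}$)
$R{\left(j,M \right)} = -2 + 2 j^{2}$
$Y{\left(G,h \right)} = \left(-5 + G\right) \left(-2 + 2 G^{2}\right)$ ($Y{\left(G,h \right)} = \left(-2 + 2 G^{2}\right) \left(-5 + G\right) = \left(-5 + G\right) \left(-2 + 2 G^{2}\right)$)
$Y{\left(1,5 \right)} 152581 = 2 \left(-1 + 1^{2}\right) \left(-5 + 1\right) 152581 = 2 \left(-1 + 1\right) \left(-4\right) 152581 = 2 \cdot 0 \left(-4\right) 152581 = 0 \cdot 152581 = 0$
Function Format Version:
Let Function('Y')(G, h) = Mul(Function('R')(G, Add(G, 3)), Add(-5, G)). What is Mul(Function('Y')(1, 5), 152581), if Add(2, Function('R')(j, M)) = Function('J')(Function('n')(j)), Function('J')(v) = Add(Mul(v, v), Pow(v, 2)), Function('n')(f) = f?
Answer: 0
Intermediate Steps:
Function('J')(v) = Mul(2, Pow(v, 2)) (Function('J')(v) = Add(Pow(v, 2), Pow(v, 2)) = Mul(2, Pow(v, 2)))
Function('R')(j, M) = Add(-2, Mul(2, Pow(j, 2)))
Function('Y')(G, h) = Mul(Add(-5, G), Add(-2, Mul(2, Pow(G, 2)))) (Function('Y')(G, h) = Mul(Add(-2, Mul(2, Pow(G, 2))), Add(-5, G)) = Mul(Add(-5, G), Add(-2, Mul(2, Pow(G, 2)))))
Mul(Function('Y')(1, 5), 152581) = Mul(Mul(2, Add(-1, Pow(1, 2)), Add(-5, 1)), 152581) = Mul(Mul(2, Add(-1, 1), -4), 152581) = Mul(Mul(2, 0, -4), 152581) = Mul(0, 152581) = 0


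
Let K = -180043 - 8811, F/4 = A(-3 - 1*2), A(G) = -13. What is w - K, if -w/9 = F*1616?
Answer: 945142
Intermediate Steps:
F = -52 (F = 4*(-13) = -52)
w = 756288 (w = -(-468)*1616 = -9*(-84032) = 756288)
K = -188854
w - K = 756288 - 1*(-188854) = 756288 + 188854 = 945142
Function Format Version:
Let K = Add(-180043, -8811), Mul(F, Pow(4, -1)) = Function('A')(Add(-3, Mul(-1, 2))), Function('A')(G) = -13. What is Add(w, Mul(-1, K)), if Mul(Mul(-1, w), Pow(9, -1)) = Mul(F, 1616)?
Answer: 945142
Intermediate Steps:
F = -52 (F = Mul(4, -13) = -52)
w = 756288 (w = Mul(-9, Mul(-52, 1616)) = Mul(-9, -84032) = 756288)
K = -188854
Add(w, Mul(-1, K)) = Add(756288, Mul(-1, -188854)) = Add(756288, 188854) = 945142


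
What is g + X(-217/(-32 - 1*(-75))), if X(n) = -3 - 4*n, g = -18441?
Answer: -792224/43 ≈ -18424.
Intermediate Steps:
g + X(-217/(-32 - 1*(-75))) = -18441 + (-3 - (-868)/(-32 - 1*(-75))) = -18441 + (-3 - (-868)/(-32 + 75)) = -18441 + (-3 - (-868)/43) = -18441 + (-3 - 4*(-217/43)) = -18441 + (-3 + 868/43) = -18441 + 739/43 = -792224/43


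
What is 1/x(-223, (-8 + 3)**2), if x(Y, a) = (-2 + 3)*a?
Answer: 1/25 ≈ 0.040000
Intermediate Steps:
x(Y, a) = a (x(Y, a) = 1*a = a)
1/x(-223, (-8 + 3)**2) = 1/((-8 + 3)**2) = 1/((-5)**2) = 1/25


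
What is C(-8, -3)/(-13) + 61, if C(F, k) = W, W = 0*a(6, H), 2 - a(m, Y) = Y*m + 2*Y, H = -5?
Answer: 61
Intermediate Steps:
a(m, Y) = 2 - 2*Y - Y*m (a(m, Y) = 2 - (Y*m + 2*Y) = 2 - (2*Y + Y*m) = 2 + (-2*Y - Y*m) = 2 - 2*Y - Y*m)
W = 0 (W = 0*(2 - 2*(-5) - 1*(-5)*6) = 0*(2 + 10 + 30) = 0*42 = 0)
C(F, k) = 0
C(-8, -3)/(-13) + 61 = 0/(-13) + 61 = 0*(-1/13) + 61 = 0 + 61 = 61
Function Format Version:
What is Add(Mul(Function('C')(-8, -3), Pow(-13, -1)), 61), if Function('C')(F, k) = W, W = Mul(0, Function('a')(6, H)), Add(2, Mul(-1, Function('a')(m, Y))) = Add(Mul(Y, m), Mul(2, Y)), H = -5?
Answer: 61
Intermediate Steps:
Function('a')(m, Y) = Add(2, Mul(-2, Y), Mul(-1, Y, m)) (Function('a')(m, Y) = Add(2, Mul(-1, Add(Mul(Y, m), Mul(2, Y)))) = Add(2, Mul(-1, Add(Mul(2, Y), Mul(Y, m)))) = Add(2, Add(Mul(-2, Y), Mul(-1, Y, m))) = Add(2, Mul(-2, Y), Mul(-1, Y, m)))
W = 0 (W = Mul(0, Add(2, Mul(-2, -5), Mul(-1, -5, 6))) = Mul(0, Add(2, 10, 30)) = Mul(0, 42) = 0)
Function('C')(F, k) = 0
Add(Mul(Function('C')(-8, -3), Pow(-13, -1)), 61) = Add(Mul(0, Pow(-13, -1)), 61) = Add(Mul(0, Rational(-1, 13)), 61) = Add(0, 61) = 61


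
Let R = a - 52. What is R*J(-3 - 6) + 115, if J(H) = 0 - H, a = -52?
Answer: -821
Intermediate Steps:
R = -104 (R = -52 - 52 = -104)
J(H) = -H
R*J(-3 - 6) + 115 = -(-104)*(-3 - 6) + 115 = -(-104)*(-9) + 115 = -104*9 + 115 = -936 + 115 = -821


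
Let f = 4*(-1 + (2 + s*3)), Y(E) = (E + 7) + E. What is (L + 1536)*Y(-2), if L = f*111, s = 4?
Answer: 21924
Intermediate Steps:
Y(E) = 7 + 2*E (Y(E) = (7 + E) + E = 7 + 2*E)
f = 52 (f = 4*(-1 + (2 + 4*3)) = 4*(-1 + (2 + 12)) = 4*(-1 + 14) = 4*13 = 52)
L = 5772 (L = 52*111 = 5772)
(L + 1536)*Y(-2) = (5772 + 1536)*(7 + 2*(-2)) = 7308*(7 - 4) = 7308*3 = 21924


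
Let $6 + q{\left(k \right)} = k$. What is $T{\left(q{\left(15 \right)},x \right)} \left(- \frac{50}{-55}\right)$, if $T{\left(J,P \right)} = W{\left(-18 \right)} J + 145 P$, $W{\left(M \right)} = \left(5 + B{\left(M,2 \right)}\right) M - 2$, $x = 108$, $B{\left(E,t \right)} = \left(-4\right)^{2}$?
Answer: $\frac{122400}{11} \approx 11127.0$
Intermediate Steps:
$q{\left(k \right)} = -6 + k$
$B{\left(E,t \right)} = 16$
$W{\left(M \right)} = -2 + 21 M$ ($W{\left(M \right)} = \left(5 + 16\right) M - 2 = 21 M - 2 = -2 + 21 M$)
$T{\left(J,P \right)} = - 380 J + 145 P$ ($T{\left(J,P \right)} = \left(-2 + 21 \left(-18\right)\right) J + 145 P = \left(-2 - 378\right) J + 145 P = - 380 J + 145 P$)
$T{\left(q{\left(15 \right)},x \right)} \left(- \frac{50}{-55}\right) = \left(- 380 \left(-6 + 15\right) + 145 \cdot 108\right) \left(- \frac{50}{-55}\right) = \left(\left(-380\right) 9 + 15660\right) \left(\left(-50\right) \left(- \frac{1}{55}\right)\right) = \left(-3420 + 15660\right) \frac{10}{11} = 12240 \cdot \frac{10}{11} = \frac{122400}{11}$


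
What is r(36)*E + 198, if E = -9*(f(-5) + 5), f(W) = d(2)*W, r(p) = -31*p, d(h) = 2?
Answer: -50022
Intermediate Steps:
f(W) = 2*W
E = 45 (E = -9*(2*(-5) + 5) = -9*(-10 + 5) = -9*(-5) = 45)
r(36)*E + 198 = -31*36*45 + 198 = -1116*45 + 198 = -50220 + 198 = -50022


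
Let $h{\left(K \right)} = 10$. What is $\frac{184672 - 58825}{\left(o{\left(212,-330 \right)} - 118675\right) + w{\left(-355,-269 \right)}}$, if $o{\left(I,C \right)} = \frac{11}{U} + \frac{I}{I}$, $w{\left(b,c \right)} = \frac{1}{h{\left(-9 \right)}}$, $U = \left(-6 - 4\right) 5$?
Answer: $- \frac{1048725}{988951} \approx -1.0604$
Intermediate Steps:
$U = -50$ ($U = \left(-10\right) 5 = -50$)
$w{\left(b,c \right)} = \frac{1}{10}$
$o{\left(I,C \right)} = \frac{39}{50}$ ($o{\left(I,C \right)} = \frac{11}{-50} + \frac{I}{I} = 11 \left(- \frac{1}{50}\right) + 1 = - \frac{11}{50} + 1 = \frac{39}{50}$)
$\frac{184672 - 58825}{\left(o{\left(212,-330 \right)} - 118675\right) + w{\left(-355,-269 \right)}} = \frac{184672 - 58825}{\left(\frac{39}{50} - 118675\right) + \frac{1}{10}} = \frac{125847}{- \frac{5933711}{50} + \frac{1}{10}} = \frac{125847}{- \frac{2966853}{25}} = 125847 \left(- \frac{25}{2966853}\right) = - \frac{1048725}{988951}$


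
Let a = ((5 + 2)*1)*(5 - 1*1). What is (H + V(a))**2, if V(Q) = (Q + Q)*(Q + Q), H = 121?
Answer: 10608049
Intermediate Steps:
a = 28 (a = (7*1)*(5 - 1) = 7*4 = 28)
V(Q) = 4*Q**2 (V(Q) = (2*Q)*(2*Q) = 4*Q**2)
(H + V(a))**2 = (121 + 4*28**2)**2 = (121 + 4*784)**2 = (121 + 3136)**2 = 3257**2 = 10608049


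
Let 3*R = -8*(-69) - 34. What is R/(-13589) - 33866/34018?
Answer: -699118273/693405903 ≈ -1.0082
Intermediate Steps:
R = 518/3 (R = (-8*(-69) - 34)/3 = (552 - 34)/3 = (1/3)*518 = 518/3 ≈ 172.67)
R/(-13589) - 33866/34018 = (518/3)/(-13589) - 33866/34018 = (518/3)*(-1/13589) - 33866*1/34018 = -518/40767 - 16933/17009 = -699118273/693405903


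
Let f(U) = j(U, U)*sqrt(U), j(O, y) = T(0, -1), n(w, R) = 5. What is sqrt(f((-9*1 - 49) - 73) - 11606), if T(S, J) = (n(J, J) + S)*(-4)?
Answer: sqrt(-11606 - 20*I*sqrt(131)) ≈ 1.062 - 107.74*I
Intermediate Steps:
T(S, J) = -20 - 4*S (T(S, J) = (5 + S)*(-4) = -20 - 4*S)
j(O, y) = -20 (j(O, y) = -20 - 4*0 = -20 + 0 = -20)
f(U) = -20*sqrt(U)
sqrt(f((-9*1 - 49) - 73) - 11606) = sqrt(-20*sqrt((-9*1 - 49) - 73) - 11606) = sqrt(-20*sqrt((-9 - 49) - 73) - 11606) = sqrt(-20*sqrt(-58 - 73) - 11606) = sqrt(-20*I*sqrt(131) - 11606) = sqrt(-11606 - 20*I*sqrt(131))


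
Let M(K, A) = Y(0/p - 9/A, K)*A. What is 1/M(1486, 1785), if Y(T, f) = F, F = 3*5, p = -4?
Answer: 1/26775 ≈ 3.7348e-5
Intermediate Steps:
F = 15
Y(T, f) = 15
M(K, A) = 15*A
1/M(1486, 1785) = 1/(15*1785) = 1/26775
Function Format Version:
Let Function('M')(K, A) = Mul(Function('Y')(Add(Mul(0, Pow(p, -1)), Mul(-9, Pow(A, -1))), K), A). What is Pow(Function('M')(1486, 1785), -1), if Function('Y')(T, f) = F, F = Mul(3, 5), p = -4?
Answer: Rational(1, 26775) ≈ 3.7348e-5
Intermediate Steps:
F = 15
Function('Y')(T, f) = 15
Function('M')(K, A) = Mul(15, A)
Pow(Function('M')(1486, 1785), -1) = Pow(Mul(15, 1785), -1) = Pow(26775, -1) = Rational(1, 26775)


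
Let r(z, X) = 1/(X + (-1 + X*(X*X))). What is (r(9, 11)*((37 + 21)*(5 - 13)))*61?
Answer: -28304/1341 ≈ -21.107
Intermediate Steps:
r(z, X) = 1/(-1 + X + X³) (r(z, X) = 1/(X + (-1 + X*X²)) = 1/(X + (-1 + X³)) = 1/(-1 + X + X³))
(r(9, 11)*((37 + 21)*(5 - 13)))*61 = (((37 + 21)*(5 - 13))/(-1 + 11 + 11³))*61 = ((58*(-8))/(-1 + 11 + 1331))*61 = (-464/1341)*61 = ((1/1341)*(-464))*61 = -464/1341*61 = -28304/1341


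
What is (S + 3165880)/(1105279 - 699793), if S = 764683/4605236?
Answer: 4859875104121/622452908232 ≈ 7.8076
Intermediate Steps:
S = 764683/4605236 (S = 764683*(1/4605236) = 764683/4605236 ≈ 0.16605)
(S + 3165880)/(1105279 - 699793) = (764683/4605236 + 3165880)/(1105279 - 699793) = (14579625312363/4605236)/405486 = (14579625312363/4605236)*(1/405486) = 4859875104121/622452908232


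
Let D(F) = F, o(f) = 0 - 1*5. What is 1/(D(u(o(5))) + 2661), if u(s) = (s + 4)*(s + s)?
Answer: 1/2671 ≈ 0.00037439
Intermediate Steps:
o(f) = -5 (o(f) = 0 - 5 = -5)
u(s) = 2*s*(4 + s) (u(s) = (4 + s)*(2*s) = 2*s*(4 + s))
1/(D(u(o(5))) + 2661) = 1/(2*(-5)*(4 - 5) + 2661) = 1/(2*(-5)*(-1) + 2661) = 1/(10 + 2661) = 1/2671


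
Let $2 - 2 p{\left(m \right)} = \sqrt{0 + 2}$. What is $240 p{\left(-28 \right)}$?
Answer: $240 - 120 \sqrt{2} \approx 70.294$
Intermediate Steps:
$p{\left(m \right)} = 1 - \frac{\sqrt{2}}{2}$ ($p{\left(m \right)} = 1 - \frac{\sqrt{0 + 2}}{2} = 1 - \frac{\sqrt{2}}{2}$)
$240 p{\left(-28 \right)} = 240 \left(1 - \frac{\sqrt{2}}{2}\right) = 240 - 120 \sqrt{2}$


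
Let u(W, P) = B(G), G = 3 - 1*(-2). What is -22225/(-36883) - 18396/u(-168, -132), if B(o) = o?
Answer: -96912649/26345 ≈ -3678.6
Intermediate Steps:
G = 5 (G = 3 + 2 = 5)
u(W, P) = 5
-22225/(-36883) - 18396/u(-168, -132) = -22225/(-36883) - 18396/5 = -22225*(-1/36883) - 18396*⅕ = 3175/5269 - 18396/5 = -96912649/26345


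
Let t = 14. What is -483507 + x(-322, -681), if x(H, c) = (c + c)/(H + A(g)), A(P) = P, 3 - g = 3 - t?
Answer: -74459397/154 ≈ -4.8350e+5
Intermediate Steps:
g = 14 (g = 3 - (3 - 1*14) = 3 - (3 - 14) = 3 - 1*(-11) = 3 + 11 = 14)
x(H, c) = 2*c/(14 + H) (x(H, c) = (c + c)/(H + 14) = (2*c)/(14 + H) = 2*c/(14 + H))
-483507 + x(-322, -681) = -483507 + 2*(-681)/(14 - 322) = -483507 + 2*(-681)/(-308) = -483507 + 2*(-681)*(-1/308) = -483507 + 681/154 = -74459397/154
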